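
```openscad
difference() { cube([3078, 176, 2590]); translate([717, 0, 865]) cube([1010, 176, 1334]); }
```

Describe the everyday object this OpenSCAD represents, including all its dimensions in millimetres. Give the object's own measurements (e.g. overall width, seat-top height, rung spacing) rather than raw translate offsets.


A wall 3078 mm long (x), 176 mm thick (y), 2590 mm tall, with a rectangular window opening cut through it. The opening is 1010 mm wide and 1334 mm tall; its sill is at z = 865 mm and its near (−x) edge is 717 mm from the wall's −x end. The opening passes through the full wall thickness.


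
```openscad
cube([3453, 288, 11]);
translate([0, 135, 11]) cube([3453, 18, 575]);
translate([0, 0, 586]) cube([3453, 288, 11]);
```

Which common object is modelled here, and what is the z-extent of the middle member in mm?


An I-beam. The web height is 575 mm.

Two wide flanges with a thin centred web — an I-beam. Overall 597 mm minus two 11 mm flanges gives a web of 597 − 2·11 = 575 mm.


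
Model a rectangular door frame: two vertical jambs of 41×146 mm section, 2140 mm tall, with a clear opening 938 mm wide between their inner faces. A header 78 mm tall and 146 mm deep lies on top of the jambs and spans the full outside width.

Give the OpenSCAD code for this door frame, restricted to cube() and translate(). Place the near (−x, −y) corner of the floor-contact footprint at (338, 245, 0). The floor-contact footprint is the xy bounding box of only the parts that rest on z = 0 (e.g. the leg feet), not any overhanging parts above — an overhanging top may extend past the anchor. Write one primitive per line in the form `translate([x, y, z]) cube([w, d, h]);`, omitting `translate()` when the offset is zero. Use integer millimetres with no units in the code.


translate([338, 245, 0]) cube([41, 146, 2140]);
translate([1317, 245, 0]) cube([41, 146, 2140]);
translate([338, 245, 2140]) cube([1020, 146, 78]);


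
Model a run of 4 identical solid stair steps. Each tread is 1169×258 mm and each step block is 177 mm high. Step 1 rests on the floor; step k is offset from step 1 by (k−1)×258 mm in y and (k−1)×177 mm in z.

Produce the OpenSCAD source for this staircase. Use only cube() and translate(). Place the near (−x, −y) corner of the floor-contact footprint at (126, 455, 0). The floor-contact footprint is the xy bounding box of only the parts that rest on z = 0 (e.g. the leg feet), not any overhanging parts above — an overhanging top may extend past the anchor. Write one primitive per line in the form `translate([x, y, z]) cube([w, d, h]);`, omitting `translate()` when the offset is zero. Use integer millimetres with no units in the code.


translate([126, 455, 0]) cube([1169, 258, 177]);
translate([126, 713, 177]) cube([1169, 258, 177]);
translate([126, 971, 354]) cube([1169, 258, 177]);
translate([126, 1229, 531]) cube([1169, 258, 177]);


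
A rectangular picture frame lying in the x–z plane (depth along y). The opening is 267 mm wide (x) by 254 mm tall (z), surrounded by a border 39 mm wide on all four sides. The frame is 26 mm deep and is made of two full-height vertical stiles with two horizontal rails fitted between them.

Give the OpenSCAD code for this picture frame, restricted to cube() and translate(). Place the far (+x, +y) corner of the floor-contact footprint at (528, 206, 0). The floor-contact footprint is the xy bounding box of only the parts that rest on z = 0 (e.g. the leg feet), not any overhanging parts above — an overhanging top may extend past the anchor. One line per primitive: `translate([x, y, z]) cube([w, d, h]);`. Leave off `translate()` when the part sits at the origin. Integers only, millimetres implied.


translate([183, 180, 0]) cube([39, 26, 332]);
translate([489, 180, 0]) cube([39, 26, 332]);
translate([222, 180, 0]) cube([267, 26, 39]);
translate([222, 180, 293]) cube([267, 26, 39]);


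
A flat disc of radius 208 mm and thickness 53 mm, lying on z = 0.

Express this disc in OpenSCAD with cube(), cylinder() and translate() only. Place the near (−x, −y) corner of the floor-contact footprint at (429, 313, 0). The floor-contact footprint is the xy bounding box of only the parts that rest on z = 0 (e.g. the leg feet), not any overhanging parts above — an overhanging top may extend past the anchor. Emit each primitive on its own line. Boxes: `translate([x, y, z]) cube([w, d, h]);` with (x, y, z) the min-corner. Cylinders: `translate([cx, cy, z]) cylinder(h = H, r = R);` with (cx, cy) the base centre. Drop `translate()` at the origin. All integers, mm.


translate([637, 521, 0]) cylinder(h = 53, r = 208);


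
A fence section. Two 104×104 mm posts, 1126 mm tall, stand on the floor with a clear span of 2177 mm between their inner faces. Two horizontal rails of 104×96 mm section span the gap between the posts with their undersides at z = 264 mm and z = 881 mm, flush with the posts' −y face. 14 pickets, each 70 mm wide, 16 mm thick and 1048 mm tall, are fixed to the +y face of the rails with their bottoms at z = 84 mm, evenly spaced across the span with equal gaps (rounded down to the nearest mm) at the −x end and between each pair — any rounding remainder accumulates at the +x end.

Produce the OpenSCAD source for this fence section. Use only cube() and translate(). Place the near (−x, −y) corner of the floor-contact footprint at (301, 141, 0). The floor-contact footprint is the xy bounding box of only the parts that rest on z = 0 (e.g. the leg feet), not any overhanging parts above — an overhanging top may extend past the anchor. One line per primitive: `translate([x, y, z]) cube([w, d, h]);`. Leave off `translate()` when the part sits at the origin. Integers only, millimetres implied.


translate([301, 141, 0]) cube([104, 104, 1126]);
translate([2582, 141, 0]) cube([104, 104, 1126]);
translate([405, 141, 264]) cube([2177, 104, 96]);
translate([405, 141, 881]) cube([2177, 104, 96]);
translate([484, 245, 84]) cube([70, 16, 1048]);
translate([633, 245, 84]) cube([70, 16, 1048]);
translate([782, 245, 84]) cube([70, 16, 1048]);
translate([931, 245, 84]) cube([70, 16, 1048]);
translate([1080, 245, 84]) cube([70, 16, 1048]);
translate([1229, 245, 84]) cube([70, 16, 1048]);
translate([1378, 245, 84]) cube([70, 16, 1048]);
translate([1527, 245, 84]) cube([70, 16, 1048]);
translate([1676, 245, 84]) cube([70, 16, 1048]);
translate([1825, 245, 84]) cube([70, 16, 1048]);
translate([1974, 245, 84]) cube([70, 16, 1048]);
translate([2123, 245, 84]) cube([70, 16, 1048]);
translate([2272, 245, 84]) cube([70, 16, 1048]);
translate([2421, 245, 84]) cube([70, 16, 1048]);


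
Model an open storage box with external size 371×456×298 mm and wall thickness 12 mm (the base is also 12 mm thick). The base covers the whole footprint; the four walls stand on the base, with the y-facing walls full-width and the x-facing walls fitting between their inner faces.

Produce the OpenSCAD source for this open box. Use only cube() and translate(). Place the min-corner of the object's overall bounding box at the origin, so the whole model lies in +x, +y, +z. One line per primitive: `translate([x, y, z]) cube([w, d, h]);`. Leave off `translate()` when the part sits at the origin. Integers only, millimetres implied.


cube([371, 456, 12]);
translate([0, 0, 12]) cube([371, 12, 286]);
translate([0, 444, 12]) cube([371, 12, 286]);
translate([0, 12, 12]) cube([12, 432, 286]);
translate([359, 12, 12]) cube([12, 432, 286]);


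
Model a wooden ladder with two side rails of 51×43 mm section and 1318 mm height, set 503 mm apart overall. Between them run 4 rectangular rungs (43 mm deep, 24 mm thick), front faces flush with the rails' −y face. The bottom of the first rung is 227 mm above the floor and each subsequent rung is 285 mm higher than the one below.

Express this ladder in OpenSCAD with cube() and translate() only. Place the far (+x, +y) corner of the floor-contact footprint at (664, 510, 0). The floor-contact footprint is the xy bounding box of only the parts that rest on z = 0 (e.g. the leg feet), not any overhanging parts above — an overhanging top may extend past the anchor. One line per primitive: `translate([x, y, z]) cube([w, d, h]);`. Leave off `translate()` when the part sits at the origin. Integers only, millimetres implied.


translate([161, 467, 0]) cube([51, 43, 1318]);
translate([613, 467, 0]) cube([51, 43, 1318]);
translate([212, 467, 227]) cube([401, 43, 24]);
translate([212, 467, 512]) cube([401, 43, 24]);
translate([212, 467, 797]) cube([401, 43, 24]);
translate([212, 467, 1082]) cube([401, 43, 24]);


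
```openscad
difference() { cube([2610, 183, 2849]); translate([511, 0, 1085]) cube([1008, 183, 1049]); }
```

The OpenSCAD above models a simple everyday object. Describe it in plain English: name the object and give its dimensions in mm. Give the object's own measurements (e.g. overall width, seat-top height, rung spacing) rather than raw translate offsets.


A wall 2610 mm long (x), 183 mm thick (y), 2849 mm tall, with a rectangular window opening cut through it. The opening is 1008 mm wide and 1049 mm tall; its sill is at z = 1085 mm and its near (−x) edge is 511 mm from the wall's −x end. The opening passes through the full wall thickness.


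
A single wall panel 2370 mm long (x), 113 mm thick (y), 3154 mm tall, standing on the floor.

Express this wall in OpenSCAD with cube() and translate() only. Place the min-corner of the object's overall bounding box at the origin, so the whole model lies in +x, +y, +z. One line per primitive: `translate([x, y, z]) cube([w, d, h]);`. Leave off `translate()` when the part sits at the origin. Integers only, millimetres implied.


cube([2370, 113, 3154]);


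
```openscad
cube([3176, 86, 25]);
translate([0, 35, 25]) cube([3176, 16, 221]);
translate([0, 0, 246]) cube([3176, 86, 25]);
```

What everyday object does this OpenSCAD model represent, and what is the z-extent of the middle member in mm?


An I-beam. The web height is 221 mm.

Two wide flanges with a thin centred web — an I-beam. Overall 271 mm minus two 25 mm flanges gives a web of 271 − 2·25 = 221 mm.


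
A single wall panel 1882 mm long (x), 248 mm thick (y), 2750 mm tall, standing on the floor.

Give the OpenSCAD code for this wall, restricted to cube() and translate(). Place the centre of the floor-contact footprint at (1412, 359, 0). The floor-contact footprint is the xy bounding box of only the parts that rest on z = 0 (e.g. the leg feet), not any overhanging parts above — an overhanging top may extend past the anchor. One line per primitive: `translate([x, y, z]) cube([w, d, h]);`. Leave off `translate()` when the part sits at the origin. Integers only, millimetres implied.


translate([471, 235, 0]) cube([1882, 248, 2750]);


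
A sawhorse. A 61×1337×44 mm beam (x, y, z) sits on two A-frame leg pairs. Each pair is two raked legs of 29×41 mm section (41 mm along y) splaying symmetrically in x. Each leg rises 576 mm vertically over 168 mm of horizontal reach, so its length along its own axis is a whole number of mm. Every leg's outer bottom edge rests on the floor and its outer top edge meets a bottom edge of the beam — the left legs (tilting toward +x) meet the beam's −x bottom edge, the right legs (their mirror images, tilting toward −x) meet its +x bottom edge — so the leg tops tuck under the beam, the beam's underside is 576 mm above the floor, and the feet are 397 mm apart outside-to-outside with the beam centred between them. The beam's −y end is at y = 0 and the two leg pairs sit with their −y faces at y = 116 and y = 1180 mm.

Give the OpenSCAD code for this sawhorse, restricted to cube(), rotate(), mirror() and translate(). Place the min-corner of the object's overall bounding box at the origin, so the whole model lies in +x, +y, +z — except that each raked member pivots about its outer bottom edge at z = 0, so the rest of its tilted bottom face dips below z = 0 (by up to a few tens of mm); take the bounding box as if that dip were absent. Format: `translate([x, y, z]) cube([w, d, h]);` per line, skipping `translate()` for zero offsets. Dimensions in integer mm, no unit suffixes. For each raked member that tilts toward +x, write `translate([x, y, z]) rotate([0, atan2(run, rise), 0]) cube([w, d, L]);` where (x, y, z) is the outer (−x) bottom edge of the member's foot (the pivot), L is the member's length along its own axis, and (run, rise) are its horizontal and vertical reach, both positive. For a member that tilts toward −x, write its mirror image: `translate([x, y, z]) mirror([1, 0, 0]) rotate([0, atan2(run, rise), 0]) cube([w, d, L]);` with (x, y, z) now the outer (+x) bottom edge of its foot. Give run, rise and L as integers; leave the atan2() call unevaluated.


translate([168, 0, 576]) cube([61, 1337, 44]);
translate([0, 116, 0]) rotate([0, atan2(168, 576), 0]) cube([29, 41, 600]);
translate([397, 116, 0]) mirror([1, 0, 0]) rotate([0, atan2(168, 576), 0]) cube([29, 41, 600]);
translate([0, 1180, 0]) rotate([0, atan2(168, 576), 0]) cube([29, 41, 600]);
translate([397, 1180, 0]) mirror([1, 0, 0]) rotate([0, atan2(168, 576), 0]) cube([29, 41, 600]);


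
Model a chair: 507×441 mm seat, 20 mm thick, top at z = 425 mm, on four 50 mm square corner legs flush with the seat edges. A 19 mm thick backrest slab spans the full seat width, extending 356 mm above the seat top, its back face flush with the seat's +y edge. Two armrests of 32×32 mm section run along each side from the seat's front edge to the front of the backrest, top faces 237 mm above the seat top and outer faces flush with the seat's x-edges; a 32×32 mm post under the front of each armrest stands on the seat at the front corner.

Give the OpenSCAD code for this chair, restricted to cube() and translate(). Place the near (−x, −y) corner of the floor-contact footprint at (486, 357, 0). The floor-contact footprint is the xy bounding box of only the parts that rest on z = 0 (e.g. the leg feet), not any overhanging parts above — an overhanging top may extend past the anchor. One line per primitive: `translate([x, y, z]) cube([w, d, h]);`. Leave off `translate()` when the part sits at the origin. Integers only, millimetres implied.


translate([486, 357, 405]) cube([507, 441, 20]);
translate([486, 357, 0]) cube([50, 50, 405]);
translate([943, 357, 0]) cube([50, 50, 405]);
translate([486, 748, 0]) cube([50, 50, 405]);
translate([943, 748, 0]) cube([50, 50, 405]);
translate([486, 779, 425]) cube([507, 19, 356]);
translate([486, 357, 630]) cube([32, 422, 32]);
translate([961, 357, 630]) cube([32, 422, 32]);
translate([486, 357, 425]) cube([32, 32, 205]);
translate([961, 357, 425]) cube([32, 32, 205]);


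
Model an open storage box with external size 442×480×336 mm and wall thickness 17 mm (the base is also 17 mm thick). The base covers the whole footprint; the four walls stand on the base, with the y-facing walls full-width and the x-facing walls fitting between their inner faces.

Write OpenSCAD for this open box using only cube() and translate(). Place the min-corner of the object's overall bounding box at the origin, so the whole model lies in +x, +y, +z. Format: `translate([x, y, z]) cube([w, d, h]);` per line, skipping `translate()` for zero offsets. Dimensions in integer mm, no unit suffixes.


cube([442, 480, 17]);
translate([0, 0, 17]) cube([442, 17, 319]);
translate([0, 463, 17]) cube([442, 17, 319]);
translate([0, 17, 17]) cube([17, 446, 319]);
translate([425, 17, 17]) cube([17, 446, 319]);


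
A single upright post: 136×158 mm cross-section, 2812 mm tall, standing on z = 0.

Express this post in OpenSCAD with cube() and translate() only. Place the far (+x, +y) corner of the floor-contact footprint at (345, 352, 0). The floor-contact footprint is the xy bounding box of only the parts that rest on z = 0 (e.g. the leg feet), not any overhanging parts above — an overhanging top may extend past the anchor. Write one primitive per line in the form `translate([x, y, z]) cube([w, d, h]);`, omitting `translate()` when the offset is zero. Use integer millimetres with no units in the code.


translate([209, 194, 0]) cube([136, 158, 2812]);


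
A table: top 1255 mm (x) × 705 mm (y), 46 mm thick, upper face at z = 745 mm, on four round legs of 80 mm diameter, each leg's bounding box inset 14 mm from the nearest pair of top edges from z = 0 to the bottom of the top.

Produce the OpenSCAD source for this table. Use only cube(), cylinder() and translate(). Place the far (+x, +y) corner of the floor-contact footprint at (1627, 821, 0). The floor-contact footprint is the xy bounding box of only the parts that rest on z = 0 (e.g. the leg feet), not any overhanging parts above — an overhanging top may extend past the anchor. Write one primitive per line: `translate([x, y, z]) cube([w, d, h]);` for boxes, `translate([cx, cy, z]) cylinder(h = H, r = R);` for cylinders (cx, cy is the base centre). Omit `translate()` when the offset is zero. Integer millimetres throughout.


// leg_h = 745 - 46 = 699
translate([386, 130, 699]) cube([1255, 705, 46]);
translate([440, 184, 0]) cylinder(h = 699, r = 40);
translate([1587, 184, 0]) cylinder(h = 699, r = 40);
translate([440, 781, 0]) cylinder(h = 699, r = 40);
translate([1587, 781, 0]) cylinder(h = 699, r = 40);


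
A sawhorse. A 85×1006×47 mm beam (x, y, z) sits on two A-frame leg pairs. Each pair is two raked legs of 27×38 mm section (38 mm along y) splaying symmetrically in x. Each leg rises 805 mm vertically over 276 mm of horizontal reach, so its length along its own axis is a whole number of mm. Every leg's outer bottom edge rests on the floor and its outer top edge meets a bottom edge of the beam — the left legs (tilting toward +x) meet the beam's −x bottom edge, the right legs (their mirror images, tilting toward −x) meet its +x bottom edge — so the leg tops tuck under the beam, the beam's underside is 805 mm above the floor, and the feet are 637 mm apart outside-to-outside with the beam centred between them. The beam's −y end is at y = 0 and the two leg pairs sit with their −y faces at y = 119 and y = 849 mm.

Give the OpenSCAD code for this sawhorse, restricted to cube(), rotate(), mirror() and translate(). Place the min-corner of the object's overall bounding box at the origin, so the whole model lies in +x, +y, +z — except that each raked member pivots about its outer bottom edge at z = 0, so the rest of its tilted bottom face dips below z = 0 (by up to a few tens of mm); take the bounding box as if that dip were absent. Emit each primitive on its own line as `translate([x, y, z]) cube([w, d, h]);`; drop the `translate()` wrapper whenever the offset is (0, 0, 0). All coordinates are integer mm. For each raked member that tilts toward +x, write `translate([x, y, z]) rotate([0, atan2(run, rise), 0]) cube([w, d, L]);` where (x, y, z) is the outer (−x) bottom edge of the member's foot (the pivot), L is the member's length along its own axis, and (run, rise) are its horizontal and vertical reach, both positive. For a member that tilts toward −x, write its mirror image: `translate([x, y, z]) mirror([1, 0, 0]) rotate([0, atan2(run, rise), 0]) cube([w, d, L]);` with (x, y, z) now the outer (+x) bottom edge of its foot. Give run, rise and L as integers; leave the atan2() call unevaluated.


// leg length = √(276² + 805²) = 851
// right-leg outer foot x = 2·276 + 85 = 637
// beam min-corner = (276, 0, 805)
translate([276, 0, 805]) cube([85, 1006, 47]);
translate([0, 119, 0]) rotate([0, atan2(276, 805), 0]) cube([27, 38, 851]);
translate([637, 119, 0]) mirror([1, 0, 0]) rotate([0, atan2(276, 805), 0]) cube([27, 38, 851]);
translate([0, 849, 0]) rotate([0, atan2(276, 805), 0]) cube([27, 38, 851]);
translate([637, 849, 0]) mirror([1, 0, 0]) rotate([0, atan2(276, 805), 0]) cube([27, 38, 851]);


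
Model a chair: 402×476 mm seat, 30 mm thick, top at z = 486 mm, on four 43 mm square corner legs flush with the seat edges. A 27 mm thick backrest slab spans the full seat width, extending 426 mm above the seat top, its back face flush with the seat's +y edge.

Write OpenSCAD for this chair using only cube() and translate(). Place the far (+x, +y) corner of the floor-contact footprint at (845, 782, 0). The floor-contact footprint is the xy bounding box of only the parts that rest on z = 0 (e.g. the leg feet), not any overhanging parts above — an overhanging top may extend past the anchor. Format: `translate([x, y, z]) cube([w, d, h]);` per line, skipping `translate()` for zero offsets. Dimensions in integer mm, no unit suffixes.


// leg_h = 486 - 30 = 456
translate([443, 306, 456]) cube([402, 476, 30]);
translate([443, 306, 0]) cube([43, 43, 456]);
translate([802, 306, 0]) cube([43, 43, 456]);
translate([443, 739, 0]) cube([43, 43, 456]);
translate([802, 739, 0]) cube([43, 43, 456]);
translate([443, 755, 486]) cube([402, 27, 426]);


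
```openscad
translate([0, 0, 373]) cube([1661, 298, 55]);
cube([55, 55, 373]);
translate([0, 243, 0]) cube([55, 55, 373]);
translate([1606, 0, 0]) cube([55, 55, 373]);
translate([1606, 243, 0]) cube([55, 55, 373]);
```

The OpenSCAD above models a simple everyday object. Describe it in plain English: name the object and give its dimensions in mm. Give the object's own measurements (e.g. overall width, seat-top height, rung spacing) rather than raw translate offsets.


A bench: a 1661×298 mm seat slab, 55 mm thick, top at z = 428 mm, on four 55×55 mm square legs flush with the seat corners and standing on z = 0.


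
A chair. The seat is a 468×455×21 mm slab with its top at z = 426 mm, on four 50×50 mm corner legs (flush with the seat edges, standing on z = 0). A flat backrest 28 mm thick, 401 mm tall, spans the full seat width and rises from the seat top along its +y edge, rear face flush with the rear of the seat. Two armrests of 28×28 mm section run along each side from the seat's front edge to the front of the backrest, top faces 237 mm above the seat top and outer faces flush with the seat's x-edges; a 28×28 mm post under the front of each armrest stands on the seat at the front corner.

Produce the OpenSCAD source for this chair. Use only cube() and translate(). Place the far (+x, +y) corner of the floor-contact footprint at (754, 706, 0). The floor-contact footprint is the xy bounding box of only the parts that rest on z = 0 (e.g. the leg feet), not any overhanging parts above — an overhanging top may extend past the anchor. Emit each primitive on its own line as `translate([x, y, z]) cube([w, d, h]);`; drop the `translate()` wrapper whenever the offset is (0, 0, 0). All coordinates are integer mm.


translate([286, 251, 405]) cube([468, 455, 21]);
translate([286, 251, 0]) cube([50, 50, 405]);
translate([704, 251, 0]) cube([50, 50, 405]);
translate([286, 656, 0]) cube([50, 50, 405]);
translate([704, 656, 0]) cube([50, 50, 405]);
translate([286, 678, 426]) cube([468, 28, 401]);
translate([286, 251, 635]) cube([28, 427, 28]);
translate([726, 251, 635]) cube([28, 427, 28]);
translate([286, 251, 426]) cube([28, 28, 209]);
translate([726, 251, 426]) cube([28, 28, 209]);


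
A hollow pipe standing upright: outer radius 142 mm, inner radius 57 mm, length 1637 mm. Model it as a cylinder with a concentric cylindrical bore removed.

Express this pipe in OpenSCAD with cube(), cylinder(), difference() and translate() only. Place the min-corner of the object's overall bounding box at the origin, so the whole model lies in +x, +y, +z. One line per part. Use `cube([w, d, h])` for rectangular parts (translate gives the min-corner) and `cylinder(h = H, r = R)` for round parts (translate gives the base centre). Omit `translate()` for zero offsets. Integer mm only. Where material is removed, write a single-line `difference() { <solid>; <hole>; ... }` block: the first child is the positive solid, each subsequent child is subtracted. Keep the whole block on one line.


difference() { translate([142, 142, 0]) cylinder(h = 1637, r = 142); translate([142, 142, 0]) cylinder(h = 1637, r = 57); }


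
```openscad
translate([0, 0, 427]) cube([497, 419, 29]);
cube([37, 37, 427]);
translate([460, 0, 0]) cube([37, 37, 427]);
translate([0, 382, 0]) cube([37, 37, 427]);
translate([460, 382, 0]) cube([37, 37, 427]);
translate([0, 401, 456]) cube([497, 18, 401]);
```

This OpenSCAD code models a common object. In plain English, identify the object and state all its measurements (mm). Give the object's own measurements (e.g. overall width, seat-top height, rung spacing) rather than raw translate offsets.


A chair. The seat is a 497×419×29 mm slab with its top at z = 456 mm, on four 37×37 mm corner legs (flush with the seat edges, standing on z = 0). A flat backrest 18 mm thick, 401 mm tall, spans the full seat width and rises from the seat top along its +y edge, rear face flush with the rear of the seat.


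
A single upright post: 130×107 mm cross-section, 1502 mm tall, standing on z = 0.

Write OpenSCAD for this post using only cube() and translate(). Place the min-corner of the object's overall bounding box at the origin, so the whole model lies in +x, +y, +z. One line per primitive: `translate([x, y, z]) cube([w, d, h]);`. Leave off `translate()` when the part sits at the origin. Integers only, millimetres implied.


cube([130, 107, 1502]);


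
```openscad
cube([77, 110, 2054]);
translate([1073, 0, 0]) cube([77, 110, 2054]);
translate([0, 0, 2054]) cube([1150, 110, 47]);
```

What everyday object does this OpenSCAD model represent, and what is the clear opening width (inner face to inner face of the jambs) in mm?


A door frame. The clear opening width is 996 mm.

Two 2054 mm tall posts with a header on top — a door frame. The left jamb is 77 mm wide at x = 0; the right jamb starts at x = 1073. The clear opening is 1073 − 77 = 996 mm.


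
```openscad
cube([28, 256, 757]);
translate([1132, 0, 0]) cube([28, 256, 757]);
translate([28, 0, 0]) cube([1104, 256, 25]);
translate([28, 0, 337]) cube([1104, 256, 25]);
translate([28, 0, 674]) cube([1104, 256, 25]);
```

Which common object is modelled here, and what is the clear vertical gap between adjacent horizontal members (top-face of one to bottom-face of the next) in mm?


A bookshelf. The clear shelf gap is 312 mm.

Two tall side panels with 3 horizontal boards between them — a bookshelf. The first two shelf undersides are at z = 0 and z = 337; with shelf thickness 25, the clear gap is 337 − 0 − 25 = 312 mm.


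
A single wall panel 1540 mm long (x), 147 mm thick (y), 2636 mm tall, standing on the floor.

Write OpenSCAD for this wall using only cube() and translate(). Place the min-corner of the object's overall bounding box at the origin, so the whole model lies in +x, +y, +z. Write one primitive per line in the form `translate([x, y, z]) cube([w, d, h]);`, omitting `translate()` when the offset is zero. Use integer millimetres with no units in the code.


cube([1540, 147, 2636]);


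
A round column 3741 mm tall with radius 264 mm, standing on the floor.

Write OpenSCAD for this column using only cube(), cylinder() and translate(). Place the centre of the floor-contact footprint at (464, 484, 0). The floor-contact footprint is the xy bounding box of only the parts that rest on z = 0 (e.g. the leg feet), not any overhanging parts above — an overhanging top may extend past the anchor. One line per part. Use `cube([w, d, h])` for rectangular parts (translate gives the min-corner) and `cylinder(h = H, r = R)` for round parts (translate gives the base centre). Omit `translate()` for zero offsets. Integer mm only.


translate([464, 484, 0]) cylinder(h = 3741, r = 264);


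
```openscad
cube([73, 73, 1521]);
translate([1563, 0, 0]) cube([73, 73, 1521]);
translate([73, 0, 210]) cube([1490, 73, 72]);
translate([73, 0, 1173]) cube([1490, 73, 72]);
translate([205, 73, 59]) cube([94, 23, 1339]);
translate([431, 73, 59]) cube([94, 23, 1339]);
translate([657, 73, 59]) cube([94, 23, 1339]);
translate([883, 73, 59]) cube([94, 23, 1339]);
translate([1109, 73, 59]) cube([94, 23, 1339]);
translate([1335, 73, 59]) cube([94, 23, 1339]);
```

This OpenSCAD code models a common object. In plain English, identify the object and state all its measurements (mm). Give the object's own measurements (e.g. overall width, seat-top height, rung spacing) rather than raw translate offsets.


A fence section. Two 73×73 mm posts, 1521 mm tall, stand on the floor with a clear span of 1490 mm between their inner faces. Two horizontal rails of 73×72 mm section span the gap between the posts with their undersides at z = 210 mm and z = 1173 mm, flush with the posts' −y face. 6 pickets, each 94 mm wide, 23 mm thick and 1339 mm tall, are fixed to the +y face of the rails with their bottoms at z = 59 mm, spaced across the span with a 132 mm gap after the −x post and between neighbouring pickets, with 134 mm left before the +x post.


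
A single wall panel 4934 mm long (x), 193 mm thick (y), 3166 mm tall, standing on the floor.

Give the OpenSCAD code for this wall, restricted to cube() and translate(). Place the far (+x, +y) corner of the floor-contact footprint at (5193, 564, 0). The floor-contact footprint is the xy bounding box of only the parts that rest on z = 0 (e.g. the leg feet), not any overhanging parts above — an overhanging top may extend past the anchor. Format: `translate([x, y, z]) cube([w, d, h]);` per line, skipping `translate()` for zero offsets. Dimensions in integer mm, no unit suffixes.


translate([259, 371, 0]) cube([4934, 193, 3166]);


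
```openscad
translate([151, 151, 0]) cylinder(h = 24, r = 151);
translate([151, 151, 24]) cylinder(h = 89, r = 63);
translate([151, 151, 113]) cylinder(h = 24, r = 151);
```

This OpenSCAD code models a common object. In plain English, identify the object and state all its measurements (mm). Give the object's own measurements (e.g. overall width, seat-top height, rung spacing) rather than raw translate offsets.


A spool: two coaxial disc flanges of radius 151 mm and thickness 24 mm, joined by a core cylinder of radius 63 mm and height 89 mm. The lower flange rests on z = 0 and the three cylinders share a vertical axis.


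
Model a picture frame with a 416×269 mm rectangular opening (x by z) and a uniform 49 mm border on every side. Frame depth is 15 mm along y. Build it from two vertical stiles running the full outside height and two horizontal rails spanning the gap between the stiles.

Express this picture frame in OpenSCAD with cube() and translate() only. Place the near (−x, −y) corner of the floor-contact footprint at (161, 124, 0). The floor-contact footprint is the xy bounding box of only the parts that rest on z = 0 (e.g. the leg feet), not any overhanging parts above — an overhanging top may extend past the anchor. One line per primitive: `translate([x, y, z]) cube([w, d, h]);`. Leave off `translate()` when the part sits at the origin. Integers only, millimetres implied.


translate([161, 124, 0]) cube([49, 15, 367]);
translate([626, 124, 0]) cube([49, 15, 367]);
translate([210, 124, 0]) cube([416, 15, 49]);
translate([210, 124, 318]) cube([416, 15, 49]);


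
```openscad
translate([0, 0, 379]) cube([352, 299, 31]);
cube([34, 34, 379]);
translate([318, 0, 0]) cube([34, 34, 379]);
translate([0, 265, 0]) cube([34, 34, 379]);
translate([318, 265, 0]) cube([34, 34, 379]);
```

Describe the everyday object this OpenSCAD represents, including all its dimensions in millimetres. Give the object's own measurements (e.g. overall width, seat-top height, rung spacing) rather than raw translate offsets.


A four-legged stool. The seat is a 352×299×31 mm slab whose top surface is at z = 410 mm; four square legs, each 34×34 mm in cross-section, run from the floor (z = 0) to the underside of the seat, each flush with a corner of the seat.


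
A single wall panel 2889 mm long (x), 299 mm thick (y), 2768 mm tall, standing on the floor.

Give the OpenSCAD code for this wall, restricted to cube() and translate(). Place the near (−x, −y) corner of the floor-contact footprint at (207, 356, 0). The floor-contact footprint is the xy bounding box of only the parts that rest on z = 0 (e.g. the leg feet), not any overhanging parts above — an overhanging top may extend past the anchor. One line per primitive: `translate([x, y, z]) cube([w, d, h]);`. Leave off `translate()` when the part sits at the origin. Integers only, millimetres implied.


translate([207, 356, 0]) cube([2889, 299, 2768]);


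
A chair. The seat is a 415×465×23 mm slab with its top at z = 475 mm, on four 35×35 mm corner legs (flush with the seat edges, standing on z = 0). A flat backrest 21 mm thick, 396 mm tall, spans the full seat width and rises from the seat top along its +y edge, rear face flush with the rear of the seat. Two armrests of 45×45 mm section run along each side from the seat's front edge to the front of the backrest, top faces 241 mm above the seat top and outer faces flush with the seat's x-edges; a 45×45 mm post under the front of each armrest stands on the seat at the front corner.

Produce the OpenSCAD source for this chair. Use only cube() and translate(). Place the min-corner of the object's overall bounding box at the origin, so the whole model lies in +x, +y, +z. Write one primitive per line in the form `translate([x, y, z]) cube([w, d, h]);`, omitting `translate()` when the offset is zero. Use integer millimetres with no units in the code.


translate([0, 0, 452]) cube([415, 465, 23]);
cube([35, 35, 452]);
translate([380, 0, 0]) cube([35, 35, 452]);
translate([0, 430, 0]) cube([35, 35, 452]);
translate([380, 430, 0]) cube([35, 35, 452]);
translate([0, 444, 475]) cube([415, 21, 396]);
translate([0, 0, 671]) cube([45, 444, 45]);
translate([370, 0, 671]) cube([45, 444, 45]);
translate([0, 0, 475]) cube([45, 45, 196]);
translate([370, 0, 475]) cube([45, 45, 196]);


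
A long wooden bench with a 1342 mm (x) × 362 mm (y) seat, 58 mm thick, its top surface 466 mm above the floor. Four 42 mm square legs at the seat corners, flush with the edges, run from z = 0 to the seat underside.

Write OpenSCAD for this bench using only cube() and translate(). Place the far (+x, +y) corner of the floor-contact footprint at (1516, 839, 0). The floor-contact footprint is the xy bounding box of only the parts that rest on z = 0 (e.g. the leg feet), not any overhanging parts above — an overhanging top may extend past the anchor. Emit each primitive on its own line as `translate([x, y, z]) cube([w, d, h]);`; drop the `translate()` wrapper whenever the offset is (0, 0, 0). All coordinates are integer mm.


// leg_h = 466 − 58 = 408
translate([174, 477, 408]) cube([1342, 362, 58]);
translate([174, 477, 0]) cube([42, 42, 408]);
translate([174, 797, 0]) cube([42, 42, 408]);
translate([1474, 477, 0]) cube([42, 42, 408]);
translate([1474, 797, 0]) cube([42, 42, 408]);


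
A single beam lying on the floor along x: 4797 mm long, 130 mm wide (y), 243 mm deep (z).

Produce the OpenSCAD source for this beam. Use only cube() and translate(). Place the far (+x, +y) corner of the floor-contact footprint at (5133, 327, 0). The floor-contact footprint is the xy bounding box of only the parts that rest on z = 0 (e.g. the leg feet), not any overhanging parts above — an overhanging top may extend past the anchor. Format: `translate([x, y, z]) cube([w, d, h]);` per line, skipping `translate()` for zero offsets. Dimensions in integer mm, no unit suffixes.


translate([336, 197, 0]) cube([4797, 130, 243]);


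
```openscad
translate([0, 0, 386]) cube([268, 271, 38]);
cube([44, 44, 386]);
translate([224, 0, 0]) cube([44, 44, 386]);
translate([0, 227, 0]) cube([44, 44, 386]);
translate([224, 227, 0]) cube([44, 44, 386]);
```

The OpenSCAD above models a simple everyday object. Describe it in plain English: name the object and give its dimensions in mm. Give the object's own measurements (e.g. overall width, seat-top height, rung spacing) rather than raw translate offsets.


A simple wooden stool: a rectangular seat 268 mm (x) by 271 mm (y), 38 mm thick, top face at z = 424 mm, on four square legs, each 44×44 mm in cross-section. The legs rest on z = 0, each flush with a corner of the seat.


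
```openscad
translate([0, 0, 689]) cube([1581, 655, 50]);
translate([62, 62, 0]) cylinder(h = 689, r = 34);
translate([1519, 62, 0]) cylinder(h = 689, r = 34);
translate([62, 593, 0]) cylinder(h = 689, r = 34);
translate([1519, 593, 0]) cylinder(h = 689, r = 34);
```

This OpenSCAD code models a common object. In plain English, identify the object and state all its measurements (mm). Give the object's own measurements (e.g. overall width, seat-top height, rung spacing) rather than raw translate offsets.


A table: top 1581 mm (x) × 655 mm (y), 50 mm thick, upper face at z = 739 mm, on four round legs of 68 mm diameter, each leg's bounding box inset 28 mm from the nearest pair of top edges from z = 0 to the bottom of the top.


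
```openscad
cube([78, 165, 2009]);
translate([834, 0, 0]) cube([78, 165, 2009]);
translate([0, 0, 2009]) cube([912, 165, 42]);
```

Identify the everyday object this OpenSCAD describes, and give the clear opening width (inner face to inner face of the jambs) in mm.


A door frame. The clear opening width is 756 mm.

Two 2009 mm tall posts with a header on top — a door frame. The left jamb is 78 mm wide at x = 0; the right jamb starts at x = 834. The clear opening is 834 − 78 = 756 mm.


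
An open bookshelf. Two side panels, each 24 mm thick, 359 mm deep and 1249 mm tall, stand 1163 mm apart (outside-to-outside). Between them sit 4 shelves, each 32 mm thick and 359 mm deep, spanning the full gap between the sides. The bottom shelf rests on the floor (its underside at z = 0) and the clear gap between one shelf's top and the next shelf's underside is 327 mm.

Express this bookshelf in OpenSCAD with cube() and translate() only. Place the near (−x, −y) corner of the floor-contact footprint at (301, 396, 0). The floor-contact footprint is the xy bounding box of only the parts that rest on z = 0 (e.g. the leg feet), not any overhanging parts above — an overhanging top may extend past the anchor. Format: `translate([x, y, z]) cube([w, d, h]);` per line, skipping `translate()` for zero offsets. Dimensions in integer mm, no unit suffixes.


translate([301, 396, 0]) cube([24, 359, 1249]);
translate([1440, 396, 0]) cube([24, 359, 1249]);
translate([325, 396, 0]) cube([1115, 359, 32]);
translate([325, 396, 359]) cube([1115, 359, 32]);
translate([325, 396, 718]) cube([1115, 359, 32]);
translate([325, 396, 1077]) cube([1115, 359, 32]);


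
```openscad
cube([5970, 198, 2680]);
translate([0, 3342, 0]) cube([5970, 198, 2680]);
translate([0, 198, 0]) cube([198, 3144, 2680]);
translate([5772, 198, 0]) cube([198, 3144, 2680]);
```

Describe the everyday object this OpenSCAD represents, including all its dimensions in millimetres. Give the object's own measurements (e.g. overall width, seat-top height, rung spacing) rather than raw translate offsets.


The wall frame of a small rectangular building: four walls, each 2680 mm tall and 198 mm thick, enclosing a footprint 5970 mm (x) by 3540 mm (y) outside-to-outside, with no floor or roof. The front and back walls (the −y and +y sides) span the full width; the two side walls fit between them.


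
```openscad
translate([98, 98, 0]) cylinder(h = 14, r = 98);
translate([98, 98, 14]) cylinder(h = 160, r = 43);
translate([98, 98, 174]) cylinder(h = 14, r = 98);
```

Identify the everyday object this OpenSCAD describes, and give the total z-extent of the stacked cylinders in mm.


A spool. The overall height is 188 mm.

Three coaxial cylinders, large–small–large — a spool. Two 14 mm flanges and a 160 mm core give 14 + 160 + 14 = 188 mm.


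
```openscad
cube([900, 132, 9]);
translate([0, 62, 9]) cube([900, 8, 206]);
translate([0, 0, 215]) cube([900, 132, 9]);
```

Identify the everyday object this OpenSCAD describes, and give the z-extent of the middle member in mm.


An I-beam. The web height is 206 mm.

Two wide flanges with a thin centred web — an I-beam. Overall 224 mm minus two 9 mm flanges gives a web of 224 − 2·9 = 206 mm.


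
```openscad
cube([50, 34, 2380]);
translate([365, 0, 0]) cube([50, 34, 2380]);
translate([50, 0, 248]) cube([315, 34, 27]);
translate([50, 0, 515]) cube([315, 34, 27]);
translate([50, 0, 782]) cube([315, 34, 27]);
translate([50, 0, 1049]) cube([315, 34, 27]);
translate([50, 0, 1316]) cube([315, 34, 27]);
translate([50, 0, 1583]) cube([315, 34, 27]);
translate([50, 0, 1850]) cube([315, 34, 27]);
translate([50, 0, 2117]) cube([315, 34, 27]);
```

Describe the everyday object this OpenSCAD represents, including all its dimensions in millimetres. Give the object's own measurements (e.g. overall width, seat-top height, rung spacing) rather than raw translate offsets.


A straight ladder. Two 50×34 mm vertical rails, 2380 mm tall, stand 415 mm apart (outside-to-outside) with their front faces coplanar on the −y side. 8 rungs, each 34 mm deep and 27 mm tall, span between the inner faces of the rails, front faces flush with the rails. The lowest rung's underside is at z = 248 mm and rungs are spaced 267 mm apart (underside to underside).
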